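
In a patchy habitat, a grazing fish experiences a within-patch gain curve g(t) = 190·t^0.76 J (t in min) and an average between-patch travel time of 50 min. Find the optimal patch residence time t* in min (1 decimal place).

158.3 min

By the marginal value theorem, leave when the instantaneous gain rate g'(t) equals the habitat-wide average g(t)/(T + t).
g'(t) = 0.76·190·t^-0.24. Setting 0.76·190·t^-0.24 = 190·t^0.76/(50+t) gives 0.76(50+t) = t, so 0.24·t = 0.76×50.
t* = 0.76×50/0.24 = 158.3 min.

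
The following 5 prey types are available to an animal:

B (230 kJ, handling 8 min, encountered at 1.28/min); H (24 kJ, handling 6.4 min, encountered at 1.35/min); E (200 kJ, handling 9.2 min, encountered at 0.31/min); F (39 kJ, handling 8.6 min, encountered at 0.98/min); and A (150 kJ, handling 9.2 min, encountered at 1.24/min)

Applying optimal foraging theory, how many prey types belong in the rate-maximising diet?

E/h in descending order: B 28.8, E 21.7, A 16.3, F 4.53, H 3.75 kJ/min. The optimal diet is the largest prefix of this list for which every included type satisfies E_i/h_i > R on the types above it.
Rate on top 1: 26.19. E: 21.7 < 26.19 → exclude; stop.
Optimal diet: B — 1 of 5 types.

1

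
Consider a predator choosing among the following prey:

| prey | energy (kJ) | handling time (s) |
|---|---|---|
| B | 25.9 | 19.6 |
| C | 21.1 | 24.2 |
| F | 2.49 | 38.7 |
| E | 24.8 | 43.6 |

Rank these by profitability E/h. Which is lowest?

Profitability E/h (kJ/s): B = 25.9/19.6 = 1.32, C = 21.1/24.2 = 0.872, F = 2.49/38.7 = 0.0643, E = 24.8/43.6 = 0.569.
Ranked: B > C > E > F.

F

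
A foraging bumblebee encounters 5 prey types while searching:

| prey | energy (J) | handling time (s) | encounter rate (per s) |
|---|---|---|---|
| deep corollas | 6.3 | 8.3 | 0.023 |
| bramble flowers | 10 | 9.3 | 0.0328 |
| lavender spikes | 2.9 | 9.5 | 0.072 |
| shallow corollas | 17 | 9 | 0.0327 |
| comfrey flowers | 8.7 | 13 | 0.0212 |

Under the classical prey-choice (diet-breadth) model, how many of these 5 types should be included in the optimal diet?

Rank by E/h (J/s): shallow corollas 1.89, bramble flowers 1.08, deep corollas 0.759, comfrey flowers 0.669, lavender spikes 0.305. Include each in turn until the next type's E/h falls below the running intake rate.
Rate on top 1: 0.4295. bramble flowers: 1.08 > 0.4295 → include.
Rate on top 2: 0.5527. deep corollas: 0.759 > 0.5527 → include.
Rate on top 3: 0.5747. comfrey flowers: 0.669 > 0.5747 → include.
Rate on top 4: 0.5873. lavender spikes: 0.305 < 0.5873 → exclude; stop.
Optimal diet: shallow corollas, bramble flowers, deep corollas, comfrey flowers — 4 of 5 types.

4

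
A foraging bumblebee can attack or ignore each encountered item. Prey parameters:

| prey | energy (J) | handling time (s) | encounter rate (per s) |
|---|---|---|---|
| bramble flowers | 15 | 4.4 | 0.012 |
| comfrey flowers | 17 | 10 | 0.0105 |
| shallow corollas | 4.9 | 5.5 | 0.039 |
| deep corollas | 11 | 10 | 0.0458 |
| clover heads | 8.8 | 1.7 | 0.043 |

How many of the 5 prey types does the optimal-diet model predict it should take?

E/h in descending order: clover heads 5.18, bramble flowers 3.41, comfrey flowers 1.7, deep corollas 1.1, shallow corollas 0.891 J/s. The optimal diet is the largest prefix of this list for which every included type satisfies E_i/h_i > R on the types above it.
Rate on top 1: 0.3526. bramble flowers: 3.41 > 0.3526 → include.
Rate on top 2: 0.496. comfrey flowers: 1.7 > 0.496 → include.
Rate on top 3: 0.5987. deep corollas: 1.1 > 0.5987 → include.
Rate on top 4: 0.7346. shallow corollas: 0.891 > 0.7346 → include.
Optimal diet: clover heads, bramble flowers, comfrey flowers, deep corollas, shallow corollas — 5 of 5 types.

5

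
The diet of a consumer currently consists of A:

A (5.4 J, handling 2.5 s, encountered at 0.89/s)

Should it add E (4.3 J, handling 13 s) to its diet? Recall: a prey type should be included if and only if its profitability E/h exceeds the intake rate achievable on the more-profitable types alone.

Intake rate on the current diet: R = (0.89×5.4) / (1 + 0.89×2.5) = 4.806/3.225 = 1.49 J/s.
Profitability of E: 4.3/13 = 0.3308 J/s.
0.3308 < 1.49, so adding E would lower the average — exclude it.

No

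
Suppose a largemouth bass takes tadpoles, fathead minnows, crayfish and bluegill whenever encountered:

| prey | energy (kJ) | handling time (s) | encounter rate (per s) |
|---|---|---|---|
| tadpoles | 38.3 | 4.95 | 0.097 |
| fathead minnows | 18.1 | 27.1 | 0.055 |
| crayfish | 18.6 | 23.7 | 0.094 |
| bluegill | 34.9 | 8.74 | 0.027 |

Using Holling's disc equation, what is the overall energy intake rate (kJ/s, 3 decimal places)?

1.362 kJ/s

R = Σλ_iE_i / (1 + Σλ_ih_i)
Numerator: 0.097×38.3 + 0.055×18.1 + 0.094×18.6 + 0.027×34.9 = 7.401
Denominator: 1 + 0.097×4.95 + 0.055×27.1 + 0.094×23.7 + 0.027×8.74 = 5.434
R = 7.401/5.434 = 1.362 kJ/s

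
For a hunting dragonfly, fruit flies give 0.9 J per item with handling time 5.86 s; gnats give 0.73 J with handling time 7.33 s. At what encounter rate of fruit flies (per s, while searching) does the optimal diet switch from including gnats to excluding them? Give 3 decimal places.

Drop gnats once their profitability E₂/h₂ falls below the rate achievable on fruit flies alone: E₂/h₂ = λE₁/(1 + λh₁).
Solve for λ: λE₁h₂ = E₂(1 + λh₁) → λ(E₁h₂ − E₂h₁) = E₂ → λ = E₂/(E₁h₂ − E₂h₁).
λ = 0.73/(0.9×7.33 − 0.73×5.86) = 0.73/2.319 = 0.3148 per s.

0.315 per s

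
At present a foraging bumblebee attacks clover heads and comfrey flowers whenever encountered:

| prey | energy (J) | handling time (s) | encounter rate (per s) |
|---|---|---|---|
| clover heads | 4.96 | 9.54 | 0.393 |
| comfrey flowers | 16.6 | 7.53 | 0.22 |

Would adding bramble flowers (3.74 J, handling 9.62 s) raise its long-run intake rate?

No

Intake rate on the current diet: R = (0.393×4.96 + 0.22×16.6) / (1 + 0.393×9.54 + 0.22×7.53) = 5.601/6.406 = 0.8744 J/s.
Profitability of bramble flowers: 3.74/9.62 = 0.3888 J/s.
Since 0.3888 < R, time spent handling bramble flowers is better spent searching.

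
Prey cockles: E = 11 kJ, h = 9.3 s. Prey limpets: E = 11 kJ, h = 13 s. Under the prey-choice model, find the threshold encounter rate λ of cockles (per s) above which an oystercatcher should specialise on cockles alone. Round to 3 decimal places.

At the threshold, the rate on cockles alone equals the profitability of limpets: λ·11/(1 + λ·9.3) = 11/13 = 0.8462.
Rearranging, λ(11 − 0.8462×9.3) = 0.8462, so λ = 0.8462/3.131 = 0.2703 per s.

0.270 per s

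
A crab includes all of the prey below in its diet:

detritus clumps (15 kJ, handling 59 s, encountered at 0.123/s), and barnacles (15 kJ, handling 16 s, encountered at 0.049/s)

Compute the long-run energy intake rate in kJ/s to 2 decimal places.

R = (0.123×15 + 0.049×15) / (1 + 0.123×59 + 0.049×16) = 2.58/9.041 = 0.2854 kJ/s.

0.29 kJ/s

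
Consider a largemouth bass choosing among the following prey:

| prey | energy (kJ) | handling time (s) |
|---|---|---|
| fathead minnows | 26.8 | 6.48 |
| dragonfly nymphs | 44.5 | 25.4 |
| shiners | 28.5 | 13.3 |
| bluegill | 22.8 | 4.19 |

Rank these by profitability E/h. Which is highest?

bluegill

Profitability E/h (kJ/s): fathead minnows = 26.8/6.48 = 4.14, dragonfly nymphs = 44.5/25.4 = 1.75, shiners = 28.5/13.3 = 2.14, bluegill = 22.8/4.19 = 5.44.
Ranked: bluegill > fathead minnows > shiners > dragonfly nymphs.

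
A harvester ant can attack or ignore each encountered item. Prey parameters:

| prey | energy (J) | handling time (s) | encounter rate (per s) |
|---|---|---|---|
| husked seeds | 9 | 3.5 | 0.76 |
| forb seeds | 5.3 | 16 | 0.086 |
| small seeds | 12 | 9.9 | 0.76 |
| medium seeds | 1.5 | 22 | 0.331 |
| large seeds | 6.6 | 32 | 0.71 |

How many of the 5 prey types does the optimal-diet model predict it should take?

1

Profitabilities (E/h, J/s): husked seeds 2.57, small seeds 1.21, forb seeds 0.331, large seeds 0.206, medium seeds 0.0682. Add prey in this order while the next type's profitability exceeds the intake rate on those already taken.
Rate on top 1: 1.869. small seeds: 1.21 < 1.869 → exclude; stop.
Optimal diet: husked seeds — 1 of 5 types.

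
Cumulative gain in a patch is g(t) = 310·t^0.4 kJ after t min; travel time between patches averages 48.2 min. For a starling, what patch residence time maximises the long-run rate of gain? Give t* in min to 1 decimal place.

32.1 min

By the marginal value theorem, leave when the instantaneous gain rate g'(t) equals the habitat-wide average g(t)/(T + t).
g'(t) = 0.4·310·t^-0.6. Setting 0.4·310·t^-0.6 = 310·t^0.4/(48.2+t) gives 0.4(48.2+t) = t, so 0.60·t = 0.4×48.2.
t* = 0.4×48.2/0.60 = 32.13 min.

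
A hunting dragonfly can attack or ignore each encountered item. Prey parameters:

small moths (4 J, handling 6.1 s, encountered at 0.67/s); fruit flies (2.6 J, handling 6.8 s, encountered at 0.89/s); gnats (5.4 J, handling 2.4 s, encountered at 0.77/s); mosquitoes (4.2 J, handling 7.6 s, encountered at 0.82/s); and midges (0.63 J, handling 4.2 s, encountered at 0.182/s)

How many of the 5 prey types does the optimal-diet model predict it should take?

1

Profitabilities (E/h, J/s): gnats 2.25, small moths 0.656, mosquitoes 0.553, fruit flies 0.382, midges 0.15. Add prey in this order while the next type's profitability exceeds the intake rate on those already taken.
Rate on top 1: 1.46. small moths: 0.656 < 1.46 → exclude; stop.
Optimal diet: gnats — 1 of 5 types.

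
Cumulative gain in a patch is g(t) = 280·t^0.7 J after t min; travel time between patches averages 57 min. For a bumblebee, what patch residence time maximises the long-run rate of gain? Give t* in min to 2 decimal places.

Maximise g(t)/(T+t): set derivative to zero → g'(t)(T+t) = g(t).
g'(t) = 0.7·280·t^-0.3. Setting 0.7·280·t^-0.3 = 280·t^0.7/(57+t) gives 0.7(57+t) = t, so 0.30·t = 0.7×57.
t* = 0.7×57/0.30 = 133 min.

133.00 min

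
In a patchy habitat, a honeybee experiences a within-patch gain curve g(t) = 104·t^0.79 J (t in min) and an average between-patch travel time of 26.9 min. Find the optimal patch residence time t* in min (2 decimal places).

Optimal t* satisfies g'(t*) = g(t*)/(T + t*).
g'(t) = 0.79·104·t^-0.21. Setting 0.79·104·t^-0.21 = 104·t^0.79/(26.9+t) gives 0.79(26.9+t) = t, so 0.21·t = 0.79×26.9.
t* = 0.79×26.9/0.21 = 101.2 min.

101.20 min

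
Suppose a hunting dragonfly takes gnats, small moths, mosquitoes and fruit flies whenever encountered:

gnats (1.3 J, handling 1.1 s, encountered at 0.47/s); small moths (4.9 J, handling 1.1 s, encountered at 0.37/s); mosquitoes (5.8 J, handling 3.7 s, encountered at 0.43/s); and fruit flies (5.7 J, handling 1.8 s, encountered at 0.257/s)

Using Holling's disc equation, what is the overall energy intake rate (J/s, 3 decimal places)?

Energy encountered per unit search time: 0.47×1.3 + 0.37×4.9 + 0.43×5.8 + 0.257×5.7 = 6.383 J/s.
Handling time per unit search time: 0.47×1.1 + 0.37×1.1 + 0.43×3.7 + 0.257×1.8 = 2.978.
Rate = 6.383/(1 + 2.978) = 1.605 J/s.

1.605 J/s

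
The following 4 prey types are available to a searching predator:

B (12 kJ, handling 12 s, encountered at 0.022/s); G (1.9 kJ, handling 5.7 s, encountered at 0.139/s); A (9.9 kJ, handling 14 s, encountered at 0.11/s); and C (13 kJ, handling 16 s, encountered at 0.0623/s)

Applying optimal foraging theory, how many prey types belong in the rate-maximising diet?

3

E/h in descending order: B 1, C 0.812, A 0.707, G 0.333 kJ/s. The optimal diet is the largest prefix of this list for which every included type satisfies E_i/h_i > R on the types above it.
Rate on top 1: 0.2089. C: 0.812 > 0.2089 → include.
Rate on top 2: 0.475. A: 0.707 > 0.475 → include.
Rate on top 3: 0.5691. G: 0.333 < 0.5691 → exclude; stop.
Optimal diet: B, C, A — 3 of 4 types.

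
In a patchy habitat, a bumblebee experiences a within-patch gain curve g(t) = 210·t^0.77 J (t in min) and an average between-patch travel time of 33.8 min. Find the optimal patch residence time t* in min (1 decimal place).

By the marginal value theorem, leave when the instantaneous gain rate g'(t) equals the habitat-wide average g(t)/(T + t).
g'(t) = 0.77·210·t^-0.23. Setting 0.77·210·t^-0.23 = 210·t^0.77/(33.8+t) gives 0.77(33.8+t) = t, so 0.23·t = 0.77×33.8.
t* = 0.77×33.8/0.23 = 113.2 min.

113.2 min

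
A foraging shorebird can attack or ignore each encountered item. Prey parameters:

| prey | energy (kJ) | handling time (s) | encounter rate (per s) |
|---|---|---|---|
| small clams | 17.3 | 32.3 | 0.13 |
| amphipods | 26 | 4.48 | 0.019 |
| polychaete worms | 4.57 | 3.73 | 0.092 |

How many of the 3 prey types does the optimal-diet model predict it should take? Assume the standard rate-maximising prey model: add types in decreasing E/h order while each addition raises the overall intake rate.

2

E/h in descending order: amphipods 5.8, polychaete worms 1.23, small clams 0.536 kJ/s. The optimal diet is the largest prefix of this list for which every included type satisfies E_i/h_i > R on the types above it.
Rate on top 1: 0.4552. polychaete worms: 1.23 > 0.4552 → include.
Rate on top 2: 0.6402. small clams: 0.536 < 0.6402 → exclude; stop.
Optimal diet: amphipods, polychaete worms — 2 of 3 types.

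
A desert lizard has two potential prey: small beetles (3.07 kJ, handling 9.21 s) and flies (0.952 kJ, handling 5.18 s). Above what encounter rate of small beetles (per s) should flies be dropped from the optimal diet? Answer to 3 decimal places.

0.133 per s

The zero-one rule: include flies iff E₂/h₂ > λE₁/(1+λh₁). Equality gives the switch point.
λE₁h₂ = E₂ + λE₂h₁ ⇒ λ = E₂/(E₁h₂ − E₂h₁) = 0.952/(15.9 − 8.768) = 0.1334 per s.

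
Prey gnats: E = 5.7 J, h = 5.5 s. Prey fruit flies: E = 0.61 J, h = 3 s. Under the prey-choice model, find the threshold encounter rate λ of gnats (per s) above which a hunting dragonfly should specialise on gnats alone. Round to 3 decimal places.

0.044 per s

Drop fruit flies once their profitability E₂/h₂ falls below the rate achievable on gnats alone: E₂/h₂ = λE₁/(1 + λh₁).
Solve for λ: λE₁h₂ = E₂(1 + λh₁) → λ(E₁h₂ − E₂h₁) = E₂ → λ = E₂/(E₁h₂ − E₂h₁).
λ = 0.61/(5.7×3 − 0.61×5.5) = 0.61/13.75 = 0.04438 per s.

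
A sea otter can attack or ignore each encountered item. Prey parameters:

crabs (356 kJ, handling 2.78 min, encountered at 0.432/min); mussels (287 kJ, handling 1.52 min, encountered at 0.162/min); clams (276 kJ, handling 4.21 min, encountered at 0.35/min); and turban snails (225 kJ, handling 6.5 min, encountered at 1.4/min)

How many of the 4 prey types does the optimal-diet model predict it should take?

Profitabilities (E/h, kJ/min): mussels 189, crabs 128, clams 65.6, turban snails 34.6. Add prey in this order while the next type's profitability exceeds the intake rate on those already taken.
Rate on top 1: 37.31. crabs: 128 > 37.31 → include.
Rate on top 2: 81.84. clams: 65.6 < 81.84 → exclude; stop.
Optimal diet: mussels, crabs — 2 of 4 types.

2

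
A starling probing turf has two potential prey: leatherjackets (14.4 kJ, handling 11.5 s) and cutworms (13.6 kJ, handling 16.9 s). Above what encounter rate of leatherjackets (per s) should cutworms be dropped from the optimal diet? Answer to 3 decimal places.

0.156 per s

At the threshold, the rate on leatherjackets alone equals the profitability of cutworms: λ·14.4/(1 + λ·11.5) = 13.6/16.9 = 0.8047.
Rearranging, λ(14.4 − 0.8047×11.5) = 0.8047, so λ = 0.8047/5.146 = 0.1564 per s.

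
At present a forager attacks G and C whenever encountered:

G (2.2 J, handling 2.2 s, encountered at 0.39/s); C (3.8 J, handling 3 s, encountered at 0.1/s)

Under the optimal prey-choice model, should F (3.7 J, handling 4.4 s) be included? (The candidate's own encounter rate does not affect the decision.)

Yes

Current rate: (0.39×2.2 + 0.1×3.8)/(1 + 0.39×2.2 + 0.1×3) = 0.5737 J/s.
F: E/h = 3.7/4.4 = 0.8409 J/s.
Since 0.8409 > R, including F increases the long-run rate.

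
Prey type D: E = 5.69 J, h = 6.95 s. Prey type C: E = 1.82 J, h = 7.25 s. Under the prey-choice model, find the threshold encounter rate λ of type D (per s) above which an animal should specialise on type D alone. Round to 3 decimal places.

Drop type C once their profitability E₂/h₂ falls below the rate achievable on type D alone: E₂/h₂ = λE₁/(1 + λh₁).
Solve for λ: λE₁h₂ = E₂(1 + λh₁) → λ(E₁h₂ − E₂h₁) = E₂ → λ = E₂/(E₁h₂ − E₂h₁).
λ = 1.82/(5.69×7.25 − 1.82×6.95) = 1.82/28.6 = 0.06363 per s.

0.064 per s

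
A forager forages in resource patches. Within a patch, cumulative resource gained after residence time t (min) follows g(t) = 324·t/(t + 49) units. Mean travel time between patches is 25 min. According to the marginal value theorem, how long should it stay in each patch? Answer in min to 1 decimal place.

Optimal t* satisfies g'(t*) = g(t*)/(T + t*).
g'(t) = 324·49/(t + 49)². Setting 324·49/(t+49)² = 324t/[(t+49)(25+t)] gives 49(25+t) = t(t+49), so t² = 49×25 = 1225.
t* = √1225 = 35 min.

35.0 min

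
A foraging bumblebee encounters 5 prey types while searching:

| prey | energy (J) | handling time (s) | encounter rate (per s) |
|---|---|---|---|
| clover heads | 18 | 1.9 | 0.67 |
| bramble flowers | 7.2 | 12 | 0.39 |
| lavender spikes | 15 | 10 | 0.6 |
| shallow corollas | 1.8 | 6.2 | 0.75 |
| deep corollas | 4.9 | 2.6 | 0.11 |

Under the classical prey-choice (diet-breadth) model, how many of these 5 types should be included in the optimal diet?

E/h in descending order: clover heads 9.47, deep corollas 1.88, lavender spikes 1.5, bramble flowers 0.6, shallow corollas 0.29 J/s. The optimal diet is the largest prefix of this list for which every included type satisfies E_i/h_i > R on the types above it.
Rate on top 1: 5.306. deep corollas: 1.88 < 5.306 → exclude; stop.
Optimal diet: clover heads — 1 of 5 types.

1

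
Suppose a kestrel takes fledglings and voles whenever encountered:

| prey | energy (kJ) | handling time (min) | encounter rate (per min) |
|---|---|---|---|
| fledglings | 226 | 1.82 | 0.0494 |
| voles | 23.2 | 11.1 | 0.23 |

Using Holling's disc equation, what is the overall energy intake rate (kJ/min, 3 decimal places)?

R = Σλ_iE_i / (1 + Σλ_ih_i)
Numerator: 0.0494×226 + 0.23×23.2 = 16.5
Denominator: 1 + 0.0494×1.82 + 0.23×11.1 = 3.643
R = 16.5/3.643 = 4.529 kJ/min

4.529 kJ/min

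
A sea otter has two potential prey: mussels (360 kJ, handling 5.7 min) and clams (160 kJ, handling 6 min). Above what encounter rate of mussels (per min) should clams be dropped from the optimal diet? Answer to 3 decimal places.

0.128 per min

Drop clams once their profitability E₂/h₂ falls below the rate achievable on mussels alone: E₂/h₂ = λE₁/(1 + λh₁).
Solve for λ: λE₁h₂ = E₂(1 + λh₁) → λ(E₁h₂ − E₂h₁) = E₂ → λ = E₂/(E₁h₂ − E₂h₁).
λ = 160/(360×6 − 160×5.7) = 160/1248 = 0.1282 per min.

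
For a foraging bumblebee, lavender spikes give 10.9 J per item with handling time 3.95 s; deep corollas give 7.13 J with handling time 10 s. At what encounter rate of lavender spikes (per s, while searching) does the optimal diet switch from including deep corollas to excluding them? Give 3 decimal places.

0.088 per s

The zero-one rule: include deep corollas iff E₂/h₂ > λE₁/(1+λh₁). Equality gives the switch point.
λE₁h₂ = E₂ + λE₂h₁ ⇒ λ = E₂/(E₁h₂ − E₂h₁) = 7.13/(109 − 28.16) = 0.0882 per s.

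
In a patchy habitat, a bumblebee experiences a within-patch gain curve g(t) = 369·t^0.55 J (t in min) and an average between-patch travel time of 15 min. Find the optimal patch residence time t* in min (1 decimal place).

Optimal t* satisfies g'(t*) = g(t*)/(T + t*).
g'(t) = 0.55·369·t^-0.45. Setting 0.55·369·t^-0.45 = 369·t^0.55/(15+t) gives 0.55(15+t) = t, so 0.45·t = 0.55×15.
t* = 0.55×15/0.45 = 18.33 min.

18.3 min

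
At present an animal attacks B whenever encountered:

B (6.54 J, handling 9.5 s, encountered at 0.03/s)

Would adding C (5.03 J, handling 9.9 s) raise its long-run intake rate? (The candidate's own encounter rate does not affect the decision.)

Yes

Current rate: (0.03×6.54)/(1 + 0.03×9.5) = 0.1527 J/s.
Profitability of C: 5.03/9.9 = 0.5081 J/s.
0.5081 > 0.1527, so adding C raises the average — include it.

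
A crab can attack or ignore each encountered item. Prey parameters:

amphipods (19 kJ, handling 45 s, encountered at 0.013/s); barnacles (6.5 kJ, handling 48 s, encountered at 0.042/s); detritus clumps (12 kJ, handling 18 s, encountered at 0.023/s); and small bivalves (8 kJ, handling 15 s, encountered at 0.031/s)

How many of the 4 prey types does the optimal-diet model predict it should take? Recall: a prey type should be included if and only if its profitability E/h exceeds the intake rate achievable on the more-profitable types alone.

3

Profitabilities (E/h, kJ/s): detritus clumps 0.667, small bivalves 0.533, amphipods 0.422, barnacles 0.135. Add prey in this order while the next type's profitability exceeds the intake rate on those already taken.
Rate on top 1: 0.1952. small bivalves: 0.533 > 0.1952 → include.
Rate on top 2: 0.2789. amphipods: 0.422 > 0.2789 → include.
Rate on top 3: 0.3129. barnacles: 0.135 < 0.3129 → exclude; stop.
Optimal diet: detritus clumps, small bivalves, amphipods — 3 of 4 types.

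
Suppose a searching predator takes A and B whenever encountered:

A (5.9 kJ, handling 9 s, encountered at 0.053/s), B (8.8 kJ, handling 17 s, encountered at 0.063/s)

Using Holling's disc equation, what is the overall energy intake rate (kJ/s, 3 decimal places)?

0.340 kJ/s

Energy encountered per unit search time: 0.053×5.9 + 0.063×8.8 = 0.8671 kJ/s.
Handling time per unit search time: 0.053×9 + 0.063×17 = 1.548.
Rate = 0.8671/(1 + 1.548) = 0.3403 kJ/s.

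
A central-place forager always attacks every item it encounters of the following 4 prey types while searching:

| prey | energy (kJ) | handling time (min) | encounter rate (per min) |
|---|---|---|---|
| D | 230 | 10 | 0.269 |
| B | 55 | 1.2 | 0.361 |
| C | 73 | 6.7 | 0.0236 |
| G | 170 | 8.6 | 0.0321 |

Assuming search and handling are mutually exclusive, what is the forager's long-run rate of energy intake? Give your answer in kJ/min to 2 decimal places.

19.51 kJ/min

R = Σλ_iE_i / (1 + Σλ_ih_i)
Numerator: 0.269×230 + 0.361×55 + 0.0236×73 + 0.0321×170 = 88.9
Denominator: 1 + 0.269×10 + 0.361×1.2 + 0.0236×6.7 + 0.0321×8.6 = 4.557
R = 88.9/4.557 = 19.51 kJ/min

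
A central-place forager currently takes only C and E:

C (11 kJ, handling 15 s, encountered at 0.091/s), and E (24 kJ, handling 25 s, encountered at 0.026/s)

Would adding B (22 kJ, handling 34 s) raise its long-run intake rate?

Yes

Current rate: (0.091×11 + 0.026×24)/(1 + 0.091×15 + 0.026×25) = 0.539 kJ/s.
Profitability of B: 22/34 = 0.6471 kJ/s.
0.6471 > 0.539, so adding B raises the average — include it.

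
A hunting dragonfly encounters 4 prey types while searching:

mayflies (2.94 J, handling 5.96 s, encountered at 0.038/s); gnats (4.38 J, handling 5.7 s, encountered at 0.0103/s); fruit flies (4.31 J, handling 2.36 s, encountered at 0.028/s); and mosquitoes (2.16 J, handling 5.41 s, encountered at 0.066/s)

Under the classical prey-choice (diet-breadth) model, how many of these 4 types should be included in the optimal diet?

Profitabilities (E/h, J/s): fruit flies 1.83, gnats 0.768, mayflies 0.493, mosquitoes 0.399. Add prey in this order while the next type's profitability exceeds the intake rate on those already taken.
Rate on top 1: 0.1132. gnats: 0.768 > 0.1132 → include.
Rate on top 2: 0.1474. mayflies: 0.493 > 0.1474 → include.
Rate on top 3: 0.2054. mosquitoes: 0.399 > 0.2054 → include.
Optimal diet: fruit flies, gnats, mayflies, mosquitoes — 4 of 4 types.

4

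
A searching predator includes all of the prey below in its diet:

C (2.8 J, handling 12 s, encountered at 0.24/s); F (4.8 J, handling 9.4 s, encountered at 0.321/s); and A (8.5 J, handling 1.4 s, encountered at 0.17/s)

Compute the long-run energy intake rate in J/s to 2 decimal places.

Energy encountered per unit search time: 0.24×2.8 + 0.321×4.8 + 0.17×8.5 = 3.658 J/s.
Handling time per unit search time: 0.24×12 + 0.321×9.4 + 0.17×1.4 = 6.135.
Rate = 3.658/(1 + 6.135) = 0.5126 J/s.

0.51 J/s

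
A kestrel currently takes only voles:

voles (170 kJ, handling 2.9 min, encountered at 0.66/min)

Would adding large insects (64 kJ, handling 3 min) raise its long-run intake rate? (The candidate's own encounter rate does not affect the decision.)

No

Current rate: (0.66×170)/(1 + 0.66×2.9) = 38.5 kJ/min.
large insects: E/h = 64/3 = 21.33 kJ/min.
21.33 < 38.5, so adding large insects would lower the average — exclude it.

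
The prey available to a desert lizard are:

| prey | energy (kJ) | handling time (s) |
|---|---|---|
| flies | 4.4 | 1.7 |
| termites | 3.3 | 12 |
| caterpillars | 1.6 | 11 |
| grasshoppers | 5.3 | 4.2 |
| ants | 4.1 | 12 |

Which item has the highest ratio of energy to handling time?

flies

Profitability E/h (kJ/s): flies = 4.4/1.7 = 2.59, termites = 3.3/12 = 0.275, caterpillars = 1.6/11 = 0.145, grasshoppers = 5.3/4.2 = 1.26, ants = 4.1/12 = 0.342.
Ranked: flies > grasshoppers > ants > termites > caterpillars.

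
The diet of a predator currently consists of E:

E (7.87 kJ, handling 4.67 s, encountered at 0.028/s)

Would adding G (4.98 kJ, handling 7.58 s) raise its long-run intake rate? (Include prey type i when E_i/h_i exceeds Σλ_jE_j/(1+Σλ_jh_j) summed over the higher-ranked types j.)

Yes

Current rate: (0.028×7.87)/(1 + 0.028×4.67) = 0.1949 kJ/s.
G: E/h = 4.98/7.58 = 0.657 kJ/s.
0.657 > 0.1949, so adding G raises the average — include it.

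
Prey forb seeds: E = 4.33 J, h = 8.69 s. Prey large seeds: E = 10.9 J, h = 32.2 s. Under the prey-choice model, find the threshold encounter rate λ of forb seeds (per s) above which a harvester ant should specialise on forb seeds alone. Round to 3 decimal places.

0.244 per s

Drop large seeds once their profitability E₂/h₂ falls below the rate achievable on forb seeds alone: E₂/h₂ = λE₁/(1 + λh₁).
Solve for λ: λE₁h₂ = E₂(1 + λh₁) → λ(E₁h₂ − E₂h₁) = E₂ → λ = E₂/(E₁h₂ − E₂h₁).
λ = 10.9/(4.33×32.2 − 10.9×8.69) = 10.9/44.71 = 0.2438 per s.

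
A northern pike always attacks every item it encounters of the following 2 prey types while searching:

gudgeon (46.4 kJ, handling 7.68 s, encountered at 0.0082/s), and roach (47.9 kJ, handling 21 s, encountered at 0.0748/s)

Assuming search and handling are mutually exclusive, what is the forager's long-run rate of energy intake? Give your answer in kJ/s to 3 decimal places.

1.505 kJ/s

R = Σλ_iE_i / (1 + Σλ_ih_i)
Numerator: 0.0082×46.4 + 0.0748×47.9 = 3.963
Denominator: 1 + 0.0082×7.68 + 0.0748×21 = 2.634
R = 3.963/2.634 = 1.505 kJ/s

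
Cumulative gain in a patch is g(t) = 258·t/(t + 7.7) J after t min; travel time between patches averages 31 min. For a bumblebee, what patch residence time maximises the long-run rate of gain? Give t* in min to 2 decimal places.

Maximise g(t)/(T+t): set derivative to zero → g'(t)(T+t) = g(t).
g'(t) = 258·7.7/(t + 7.7)². Setting 258·7.7/(t+7.7)² = 258t/[(t+7.7)(31+t)] gives 7.7(31+t) = t(t+7.7), so t² = 7.7×31 = 238.7.
t* = √238.7 = 15.45 min.

15.45 min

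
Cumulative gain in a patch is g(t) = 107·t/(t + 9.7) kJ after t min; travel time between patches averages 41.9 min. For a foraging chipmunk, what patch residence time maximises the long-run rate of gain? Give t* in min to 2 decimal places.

20.16 min

By the marginal value theorem, leave when the instantaneous gain rate g'(t) equals the habitat-wide average g(t)/(T + t).
g'(t) = 107·9.7/(t + 9.7)². Setting 107·9.7/(t+9.7)² = 107t/[(t+9.7)(41.9+t)] gives 9.7(41.9+t) = t(t+9.7), so t² = 9.7×41.9 = 406.4.
t* = √406.4 = 20.16 min.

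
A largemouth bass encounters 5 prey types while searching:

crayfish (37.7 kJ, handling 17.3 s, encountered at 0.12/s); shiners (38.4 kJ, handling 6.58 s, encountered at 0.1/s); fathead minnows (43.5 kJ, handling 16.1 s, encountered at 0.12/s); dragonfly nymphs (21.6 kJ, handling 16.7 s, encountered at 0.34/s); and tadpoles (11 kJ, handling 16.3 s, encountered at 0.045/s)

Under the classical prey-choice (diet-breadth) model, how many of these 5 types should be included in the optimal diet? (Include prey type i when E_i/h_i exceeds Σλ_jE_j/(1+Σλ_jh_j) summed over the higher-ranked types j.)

2

Profitabilities (E/h, kJ/s): shiners 5.84, fathead minnows 2.7, crayfish 2.18, dragonfly nymphs 1.29, tadpoles 0.675. Add prey in this order while the next type's profitability exceeds the intake rate on those already taken.
Rate on top 1: 2.316. fathead minnows: 2.7 > 2.316 → include.
Rate on top 2: 2.524. crayfish: 2.18 < 2.524 → exclude; stop.
Optimal diet: shiners, fathead minnows — 2 of 5 types.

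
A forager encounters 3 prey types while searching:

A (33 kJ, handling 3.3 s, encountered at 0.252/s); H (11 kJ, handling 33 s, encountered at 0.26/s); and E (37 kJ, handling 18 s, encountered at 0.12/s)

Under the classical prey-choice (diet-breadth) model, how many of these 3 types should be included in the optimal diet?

Rank by E/h (kJ/s): A 10, E 2.06, H 0.333. Include each in turn until the next type's E/h falls below the running intake rate.
Rate on top 1: 4.54. E: 2.06 < 4.54 → exclude; stop.
Optimal diet: A — 1 of 3 types.

1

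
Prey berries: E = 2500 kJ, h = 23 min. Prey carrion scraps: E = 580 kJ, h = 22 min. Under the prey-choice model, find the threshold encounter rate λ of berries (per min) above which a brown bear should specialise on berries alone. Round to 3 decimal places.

0.014 per min

At the threshold, the rate on berries alone equals the profitability of carrion scraps: λ·2500/(1 + λ·23) = 580/22 = 26.36.
Rearranging, λ(2500 − 26.36×23) = 26.36, so λ = 26.36/1894 = 0.01392 per min.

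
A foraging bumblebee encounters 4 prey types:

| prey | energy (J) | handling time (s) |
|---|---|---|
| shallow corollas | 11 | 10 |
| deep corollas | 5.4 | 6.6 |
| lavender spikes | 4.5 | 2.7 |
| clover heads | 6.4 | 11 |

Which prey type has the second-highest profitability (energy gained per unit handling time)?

In descending order of E/h:
lavender spikes: 4.5/2.7 = 1.67 J/s
shallow corollas: 11/10 = 1.1 J/s
deep corollas: 5.4/6.6 = 0.818 J/s
clover heads: 6.4/11 = 0.582 J/s

shallow corollas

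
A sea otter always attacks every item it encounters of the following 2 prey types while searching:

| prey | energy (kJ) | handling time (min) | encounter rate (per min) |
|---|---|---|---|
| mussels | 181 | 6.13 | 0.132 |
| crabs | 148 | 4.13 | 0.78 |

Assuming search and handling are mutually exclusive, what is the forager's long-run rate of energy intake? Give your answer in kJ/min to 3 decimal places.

R = Σλ_iE_i / (1 + Σλ_ih_i)
Numerator: 0.132×181 + 0.78×148 = 139.3
Denominator: 1 + 0.132×6.13 + 0.78×4.13 = 5.031
R = 139.3/5.031 = 27.7 kJ/min

27.697 kJ/min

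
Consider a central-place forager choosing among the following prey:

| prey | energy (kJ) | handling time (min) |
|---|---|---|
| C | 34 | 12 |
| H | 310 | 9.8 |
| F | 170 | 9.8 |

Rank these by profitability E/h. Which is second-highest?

F

In descending order of E/h:
H: 310/9.8 = 31.6 kJ/min
F: 170/9.8 = 17.3 kJ/min
C: 34/12 = 2.83 kJ/min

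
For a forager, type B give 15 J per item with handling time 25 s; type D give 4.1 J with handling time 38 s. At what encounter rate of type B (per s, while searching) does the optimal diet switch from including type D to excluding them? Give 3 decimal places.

The zero-one rule: include type D iff E₂/h₂ > λE₁/(1+λh₁). Equality gives the switch point.
λE₁h₂ = E₂ + λE₂h₁ ⇒ λ = E₂/(E₁h₂ − E₂h₁) = 4.1/(570 − 102.5) = 0.00877 per s.

0.009 per s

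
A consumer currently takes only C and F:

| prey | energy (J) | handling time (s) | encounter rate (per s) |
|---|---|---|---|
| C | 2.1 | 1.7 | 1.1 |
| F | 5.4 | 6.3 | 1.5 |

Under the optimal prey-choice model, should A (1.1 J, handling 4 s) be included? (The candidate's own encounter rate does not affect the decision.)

Intake rate on the current diet: R = (1.1×2.1 + 1.5×5.4) / (1 + 1.1×1.7 + 1.5×6.3) = 10.41/12.32 = 0.845 J/s.
A: E/h = 1.1/4 = 0.275 J/s.
0.275 < 0.845, so adding A would lower the average — exclude it.

No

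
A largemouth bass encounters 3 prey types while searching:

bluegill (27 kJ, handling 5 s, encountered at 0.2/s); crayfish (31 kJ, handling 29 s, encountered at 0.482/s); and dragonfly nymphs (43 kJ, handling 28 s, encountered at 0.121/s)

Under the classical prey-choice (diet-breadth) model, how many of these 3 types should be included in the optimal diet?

1

Rank by E/h (kJ/s): bluegill 5.4, dragonfly nymphs 1.54, crayfish 1.07. Include each in turn until the next type's E/h falls below the running intake rate.
Rate on top 1: 2.7. dragonfly nymphs: 1.54 < 2.7 → exclude; stop.
Optimal diet: bluegill — 1 of 3 types.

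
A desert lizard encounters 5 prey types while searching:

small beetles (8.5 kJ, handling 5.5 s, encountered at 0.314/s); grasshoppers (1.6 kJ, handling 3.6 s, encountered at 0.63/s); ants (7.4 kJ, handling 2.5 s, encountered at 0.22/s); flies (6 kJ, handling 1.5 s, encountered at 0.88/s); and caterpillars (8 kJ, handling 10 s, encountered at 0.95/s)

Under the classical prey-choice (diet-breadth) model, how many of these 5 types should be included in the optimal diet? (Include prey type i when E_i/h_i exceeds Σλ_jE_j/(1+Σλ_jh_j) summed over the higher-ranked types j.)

2

Rank by E/h (kJ/s): flies 4, ants 2.96, small beetles 1.55, caterpillars 0.8, grasshoppers 0.444. Include each in turn until the next type's E/h falls below the running intake rate.
Rate on top 1: 2.276. ants: 2.96 > 2.276 → include.
Rate on top 2: 2.407. small beetles: 1.55 < 2.407 → exclude; stop.
Optimal diet: flies, ants — 2 of 5 types.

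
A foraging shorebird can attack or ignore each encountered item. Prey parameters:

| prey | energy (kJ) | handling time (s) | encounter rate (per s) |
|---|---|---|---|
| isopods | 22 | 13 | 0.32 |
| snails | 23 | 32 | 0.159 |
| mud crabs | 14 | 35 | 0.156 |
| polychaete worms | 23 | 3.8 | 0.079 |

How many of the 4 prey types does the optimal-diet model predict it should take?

Profitabilities (E/h, kJ/s): polychaete worms 6.05, isopods 1.69, snails 0.719, mud crabs 0.4. Add prey in this order while the next type's profitability exceeds the intake rate on those already taken.
Rate on top 1: 1.397. isopods: 1.69 > 1.397 → include.
Rate on top 2: 1.622. snails: 0.719 < 1.622 → exclude; stop.
Optimal diet: polychaete worms, isopods — 2 of 4 types.

2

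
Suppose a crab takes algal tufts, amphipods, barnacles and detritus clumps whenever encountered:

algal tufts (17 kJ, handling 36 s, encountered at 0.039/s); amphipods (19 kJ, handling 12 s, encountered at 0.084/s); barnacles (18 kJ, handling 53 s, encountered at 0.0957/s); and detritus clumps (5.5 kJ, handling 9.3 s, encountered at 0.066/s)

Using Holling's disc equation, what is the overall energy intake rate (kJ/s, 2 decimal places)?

Energy encountered per unit search time: 0.039×17 + 0.084×19 + 0.0957×18 + 0.066×5.5 = 4.345 kJ/s.
Handling time per unit search time: 0.039×36 + 0.084×12 + 0.0957×53 + 0.066×9.3 = 8.098.
Rate = 4.345/(1 + 8.098) = 0.4775 kJ/s.

0.48 kJ/s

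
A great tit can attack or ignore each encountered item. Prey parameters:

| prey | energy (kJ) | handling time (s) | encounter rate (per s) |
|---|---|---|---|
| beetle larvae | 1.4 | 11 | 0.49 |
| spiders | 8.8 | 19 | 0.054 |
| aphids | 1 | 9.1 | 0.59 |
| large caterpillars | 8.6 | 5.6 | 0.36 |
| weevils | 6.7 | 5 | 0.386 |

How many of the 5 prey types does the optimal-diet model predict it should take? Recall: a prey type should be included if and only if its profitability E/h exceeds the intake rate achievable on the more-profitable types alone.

2

Profitabilities (E/h, kJ/s): large caterpillars 1.54, weevils 1.34, spiders 0.463, beetle larvae 0.127, aphids 0.11. Add prey in this order while the next type's profitability exceeds the intake rate on those already taken.
Rate on top 1: 1.027. weevils: 1.34 > 1.027 → include.
Rate on top 2: 1.149. spiders: 0.463 < 1.149 → exclude; stop.
Optimal diet: large caterpillars, weevils — 2 of 5 types.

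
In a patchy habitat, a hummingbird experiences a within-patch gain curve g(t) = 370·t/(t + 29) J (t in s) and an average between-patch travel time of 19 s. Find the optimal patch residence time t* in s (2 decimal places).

By the marginal value theorem, leave when the instantaneous gain rate g'(t) equals the habitat-wide average g(t)/(T + t).
g'(t) = 370·29/(t + 29)². Setting 370·29/(t+29)² = 370t/[(t+29)(19+t)] gives 29(19+t) = t(t+29), so t² = 29×19 = 551.
t* = √551 = 23.47 s.

23.47 s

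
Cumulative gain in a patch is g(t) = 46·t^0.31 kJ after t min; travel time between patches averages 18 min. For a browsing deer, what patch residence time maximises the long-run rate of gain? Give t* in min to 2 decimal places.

By the marginal value theorem, leave when the instantaneous gain rate g'(t) equals the habitat-wide average g(t)/(T + t).
g'(t) = 0.31·46·t^-0.69. Setting 0.31·46·t^-0.69 = 46·t^0.31/(18+t) gives 0.31(18+t) = t, so 0.69·t = 0.31×18.
t* = 0.31×18/0.69 = 8.087 min.

8.09 min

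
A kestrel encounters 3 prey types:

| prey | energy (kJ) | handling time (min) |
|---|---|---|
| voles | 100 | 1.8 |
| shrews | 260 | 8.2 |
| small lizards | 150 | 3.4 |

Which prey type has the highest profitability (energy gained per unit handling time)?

Profitability E/h (kJ/min): voles = 100/1.8 = 55.6, shrews = 260/8.2 = 31.7, small lizards = 150/3.4 = 44.1.
Ranked: voles > small lizards > shrews.

voles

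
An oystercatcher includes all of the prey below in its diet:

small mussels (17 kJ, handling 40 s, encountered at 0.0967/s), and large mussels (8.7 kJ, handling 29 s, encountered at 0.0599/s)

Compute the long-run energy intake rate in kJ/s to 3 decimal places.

Energy encountered per unit search time: 0.0967×17 + 0.0599×8.7 = 2.165 kJ/s.
Handling time per unit search time: 0.0967×40 + 0.0599×29 = 5.605.
Rate = 2.165/(1 + 5.605) = 0.3278 kJ/s.

0.328 kJ/s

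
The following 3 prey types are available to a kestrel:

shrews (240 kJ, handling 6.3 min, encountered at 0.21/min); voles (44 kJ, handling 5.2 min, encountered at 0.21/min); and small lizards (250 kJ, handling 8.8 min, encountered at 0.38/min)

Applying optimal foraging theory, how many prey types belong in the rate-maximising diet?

2

E/h in descending order: shrews 38.1, small lizards 28.4, voles 8.46 kJ/min. The optimal diet is the largest prefix of this list for which every included type satisfies E_i/h_i > R on the types above it.
Rate on top 1: 21.7. small lizards: 28.4 > 21.7 → include.
Rate on top 2: 25.66. voles: 8.46 < 25.66 → exclude; stop.
Optimal diet: shrews, small lizards — 2 of 3 types.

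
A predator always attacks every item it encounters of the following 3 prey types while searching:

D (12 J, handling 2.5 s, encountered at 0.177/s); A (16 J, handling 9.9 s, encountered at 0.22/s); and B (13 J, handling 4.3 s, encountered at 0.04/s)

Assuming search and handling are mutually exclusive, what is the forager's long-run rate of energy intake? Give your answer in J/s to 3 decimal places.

R = Σλ_iE_i / (1 + Σλ_ih_i)
Numerator: 0.177×12 + 0.22×16 + 0.04×13 = 6.164
Denominator: 1 + 0.177×2.5 + 0.22×9.9 + 0.04×4.3 = 3.792
R = 6.164/3.792 = 1.625 J/s

1.625 J/s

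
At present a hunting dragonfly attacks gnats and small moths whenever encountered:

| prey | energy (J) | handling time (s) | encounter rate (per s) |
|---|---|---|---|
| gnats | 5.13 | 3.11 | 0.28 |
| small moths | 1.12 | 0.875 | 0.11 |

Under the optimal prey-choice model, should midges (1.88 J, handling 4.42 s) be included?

No

Current rate: (0.28×5.13 + 0.11×1.12)/(1 + 0.28×3.11 + 0.11×0.875) = 0.7929 J/s.
midges: E/h = 1.88/4.42 = 0.4253 J/s.
0.4253 < 0.7929, so adding midges would lower the average — exclude it.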